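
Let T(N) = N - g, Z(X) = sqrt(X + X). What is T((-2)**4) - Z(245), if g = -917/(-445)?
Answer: 6203/445 - 7*sqrt(10) ≈ -8.1966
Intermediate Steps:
g = 917/445 (g = -917*(-1)/445 = -1*(-917/445) = 917/445 ≈ 2.0607)
Z(X) = sqrt(2)*sqrt(X) (Z(X) = sqrt(2*X) = sqrt(2)*sqrt(X))
T(N) = -917/445 + N (T(N) = N - 1*917/445 = N - 917/445 = -917/445 + N)
T((-2)**4) - Z(245) = (-917/445 + (-2)**4) - sqrt(2)*sqrt(245) = (-917/445 + 16) - sqrt(2)*7*sqrt(5) = 6203/445 - 7*sqrt(10)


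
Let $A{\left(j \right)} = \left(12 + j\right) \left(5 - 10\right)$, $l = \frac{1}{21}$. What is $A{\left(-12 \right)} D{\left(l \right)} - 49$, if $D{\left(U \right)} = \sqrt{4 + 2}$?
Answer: $-49$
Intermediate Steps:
$l = \frac{1}{21} \approx 0.047619$
$D{\left(U \right)} = \sqrt{6}$
$A{\left(j \right)} = -60 - 5 j$ ($A{\left(j \right)} = \left(12 + j\right) \left(-5\right) = -60 - 5 j$)
$A{\left(-12 \right)} D{\left(l \right)} - 49 = \left(-60 - -60\right) \sqrt{6} - 49 = \left(-60 + 60\right) \sqrt{6} - 49 = 0 \sqrt{6} - 49 = 0 - 49 = -49$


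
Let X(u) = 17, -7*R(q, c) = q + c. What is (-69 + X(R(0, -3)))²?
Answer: 2704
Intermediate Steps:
R(q, c) = -c/7 - q/7 (R(q, c) = -(q + c)/7 = -(c + q)/7 = -c/7 - q/7)
(-69 + X(R(0, -3)))² = (-69 + 17)² = (-52)² = 2704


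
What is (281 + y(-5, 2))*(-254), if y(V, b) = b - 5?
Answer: -70612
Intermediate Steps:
y(V, b) = -5 + b
(281 + y(-5, 2))*(-254) = (281 + (-5 + 2))*(-254) = (281 - 3)*(-254) = 278*(-254) = -70612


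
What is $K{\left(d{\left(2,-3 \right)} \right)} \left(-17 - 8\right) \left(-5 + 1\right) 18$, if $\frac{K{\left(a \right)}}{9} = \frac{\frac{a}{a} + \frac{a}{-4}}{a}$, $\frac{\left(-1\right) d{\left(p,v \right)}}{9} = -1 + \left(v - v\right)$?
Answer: $-2250$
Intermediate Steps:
$d{\left(p,v \right)} = 9$ ($d{\left(p,v \right)} = - 9 \left(-1 + \left(v - v\right)\right) = - 9 \left(-1 + 0\right) = \left(-9\right) \left(-1\right) = 9$)
$K{\left(a \right)} = \frac{9 \left(1 - \frac{a}{4}\right)}{a}$ ($K{\left(a \right)} = 9 \frac{\frac{a}{a} + \frac{a}{-4}}{a} = 9 \frac{1 + a \left(- \frac{1}{4}\right)}{a} = 9 \frac{1 - \frac{a}{4}}{a} = \frac{9 \left(1 - \frac{a}{4}\right)}{a}$)
$K{\left(d{\left(2,-3 \right)} \right)} \left(-17 - 8\right) \left(-5 + 1\right) 18 = \left(- \frac{9}{4} + \frac{9}{9}\right) \left(-17 - 8\right) \left(-5 + 1\right) 18 = \left(- \frac{9}{4} + 9 \cdot \frac{1}{9}\right) \left(\left(-25\right) \left(-4\right)\right) 18 = \left(- \frac{9}{4} + 1\right) 100 \cdot 18 = \left(- \frac{5}{4}\right) 100 \cdot 18 = \left(-125\right) 18 = -2250$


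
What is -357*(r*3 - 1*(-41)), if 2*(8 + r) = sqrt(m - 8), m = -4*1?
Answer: -6069 - 1071*I*sqrt(3) ≈ -6069.0 - 1855.0*I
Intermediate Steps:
m = -4
r = -8 + I*sqrt(3) (r = -8 + sqrt(-4 - 8)/2 = -8 + sqrt(-12)/2 = -8 + (2*I*sqrt(3))/2 = -8 + I*sqrt(3) ≈ -8.0 + 1.732*I)
-357*(r*3 - 1*(-41)) = -357*((-8 + I*sqrt(3))*3 - 1*(-41)) = -357*((-24 + 3*I*sqrt(3)) + 41) = -357*(17 + 3*I*sqrt(3)) = -6069 - 1071*I*sqrt(3)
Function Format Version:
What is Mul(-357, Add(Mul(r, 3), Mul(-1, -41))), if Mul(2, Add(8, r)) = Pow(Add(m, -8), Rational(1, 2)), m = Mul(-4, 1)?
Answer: Add(-6069, Mul(-1071, I, Pow(3, Rational(1, 2)))) ≈ Add(-6069.0, Mul(-1855.0, I))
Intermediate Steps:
m = -4
r = Add(-8, Mul(I, Pow(3, Rational(1, 2)))) (r = Add(-8, Mul(Rational(1, 2), Pow(Add(-4, -8), Rational(1, 2)))) = Add(-8, Mul(Rational(1, 2), Pow(-12, Rational(1, 2)))) = Add(-8, Mul(Rational(1, 2), Mul(2, I, Pow(3, Rational(1, 2))))) = Add(-8, Mul(I, Pow(3, Rational(1, 2)))) ≈ Add(-8.0000, Mul(1.7320, I)))
Mul(-357, Add(Mul(r, 3), Mul(-1, -41))) = Mul(-357, Add(Mul(Add(-8, Mul(I, Pow(3, Rational(1, 2)))), 3), Mul(-1, -41))) = Mul(-357, Add(Add(-24, Mul(3, I, Pow(3, Rational(1, 2)))), 41)) = Mul(-357, Add(17, Mul(3, I, Pow(3, Rational(1, 2))))) = Add(-6069, Mul(-1071, I, Pow(3, Rational(1, 2))))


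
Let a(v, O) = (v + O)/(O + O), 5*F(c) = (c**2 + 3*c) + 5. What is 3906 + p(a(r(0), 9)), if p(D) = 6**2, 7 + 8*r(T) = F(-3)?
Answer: 3942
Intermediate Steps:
F(c) = 1 + c**2/5 + 3*c/5 (F(c) = ((c**2 + 3*c) + 5)/5 = (5 + c**2 + 3*c)/5 = 1 + c**2/5 + 3*c/5)
r(T) = -3/4 (r(T) = -7/8 + (1 + (1/5)*(-3)**2 + (3/5)*(-3))/8 = -7/8 + (1 + (1/5)*9 - 9/5)/8 = -7/8 + (1 + 9/5 - 9/5)/8 = -7/8 + (1/8)*1 = -7/8 + 1/8 = -3/4)
a(v, O) = (O + v)/(2*O) (a(v, O) = (O + v)/((2*O)) = (O + v)*(1/(2*O)) = (O + v)/(2*O))
p(D) = 36
3906 + p(a(r(0), 9)) = 3906 + 36 = 3942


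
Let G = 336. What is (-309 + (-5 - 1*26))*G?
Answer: -114240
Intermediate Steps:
(-309 + (-5 - 1*26))*G = (-309 + (-5 - 1*26))*336 = (-309 + (-5 - 26))*336 = (-309 - 31)*336 = -340*336 = -114240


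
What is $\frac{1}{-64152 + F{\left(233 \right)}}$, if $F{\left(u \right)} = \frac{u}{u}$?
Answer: $- \frac{1}{64151} \approx -1.5588 \cdot 10^{-5}$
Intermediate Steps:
$F{\left(u \right)} = 1$
$\frac{1}{-64152 + F{\left(233 \right)}} = \frac{1}{-64152 + 1} = \frac{1}{-64151} = - \frac{1}{64151}$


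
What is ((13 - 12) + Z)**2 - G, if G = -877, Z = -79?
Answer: 6961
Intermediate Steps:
((13 - 12) + Z)**2 - G = ((13 - 12) - 79)**2 - 1*(-877) = (1 - 79)**2 + 877 = (-78)**2 + 877 = 6084 + 877 = 6961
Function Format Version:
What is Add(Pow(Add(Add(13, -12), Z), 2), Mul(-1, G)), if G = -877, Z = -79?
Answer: 6961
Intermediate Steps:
Add(Pow(Add(Add(13, -12), Z), 2), Mul(-1, G)) = Add(Pow(Add(Add(13, -12), -79), 2), Mul(-1, -877)) = Add(Pow(Add(1, -79), 2), 877) = Add(Pow(-78, 2), 877) = Add(6084, 877) = 6961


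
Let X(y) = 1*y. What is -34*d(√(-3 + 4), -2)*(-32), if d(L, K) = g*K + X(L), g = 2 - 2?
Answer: 1088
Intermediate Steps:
X(y) = y
g = 0
d(L, K) = L (d(L, K) = 0*K + L = 0 + L = L)
-34*d(√(-3 + 4), -2)*(-32) = -34*√(-3 + 4)*(-32) = -34*√1*(-32) = -34*1*(-32) = -34*(-32) = 1088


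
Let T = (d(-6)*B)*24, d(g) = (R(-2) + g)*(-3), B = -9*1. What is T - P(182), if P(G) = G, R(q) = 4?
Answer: -1478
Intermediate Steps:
B = -9
d(g) = -12 - 3*g (d(g) = (4 + g)*(-3) = -12 - 3*g)
T = -1296 (T = ((-12 - 3*(-6))*(-9))*24 = ((-12 + 18)*(-9))*24 = (6*(-9))*24 = -54*24 = -1296)
T - P(182) = -1296 - 1*182 = -1296 - 182 = -1478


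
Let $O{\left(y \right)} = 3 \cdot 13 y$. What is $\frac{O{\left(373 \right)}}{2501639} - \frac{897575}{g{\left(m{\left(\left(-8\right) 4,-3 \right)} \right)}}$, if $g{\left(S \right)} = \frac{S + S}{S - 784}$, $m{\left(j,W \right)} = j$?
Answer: $- \frac{114515839838487}{10006556} \approx -1.1444 \cdot 10^{7}$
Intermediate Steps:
$O{\left(y \right)} = 39 y$
$g{\left(S \right)} = \frac{2 S}{-784 + S}$
$\frac{O{\left(373 \right)}}{2501639} - \frac{897575}{g{\left(m{\left(\left(-8\right) 4,-3 \right)} \right)}} = \frac{39 \cdot 373}{2501639} - \frac{897575}{2 \left(\left(-8\right) 4\right) \frac{1}{-784 - 32}} = 14547 \cdot \frac{1}{2501639} - \frac{897575}{2 \left(-32\right) \frac{1}{-784 - 32}} = \frac{14547}{2501639} - \frac{897575}{2 \left(-32\right) \frac{1}{-816}} = \frac{14547}{2501639} - \frac{897575}{2 \left(-32\right) \left(- \frac{1}{816}\right)} = \frac{14547}{2501639} - \frac{897575}{\frac{4}{51}} = \frac{14547}{2501639} - \frac{45776325}{4} = - \frac{114515839838487}{10006556}$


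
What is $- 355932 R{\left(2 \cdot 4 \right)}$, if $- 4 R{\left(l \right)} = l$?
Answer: $711864$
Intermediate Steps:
$R{\left(l \right)} = - \frac{l}{4}$
$- 355932 R{\left(2 \cdot 4 \right)} = - 355932 \left(- \frac{2 \cdot 4}{4}\right) = - 355932 \left(\left(- \frac{1}{4}\right) 8\right) = \left(-355932\right) \left(-2\right) = 711864$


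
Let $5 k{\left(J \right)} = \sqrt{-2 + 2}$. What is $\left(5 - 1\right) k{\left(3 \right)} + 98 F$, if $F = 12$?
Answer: $1176$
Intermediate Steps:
$k{\left(J \right)} = 0$ ($k{\left(J \right)} = \frac{\sqrt{-2 + 2}}{5} = \frac{\sqrt{0}}{5} = \frac{1}{5} \cdot 0 = 0$)
$\left(5 - 1\right) k{\left(3 \right)} + 98 F = \left(5 - 1\right) 0 + 98 \cdot 12 = 4 \cdot 0 + 1176 = 0 + 1176 = 1176$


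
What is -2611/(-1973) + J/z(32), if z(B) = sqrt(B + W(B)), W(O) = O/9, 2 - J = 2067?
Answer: 2611/1973 - 1239*sqrt(5)/8 ≈ -344.99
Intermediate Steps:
J = -2065 (J = 2 - 1*2067 = 2 - 2067 = -2065)
W(O) = O/9 (W(O) = O*(1/9) = O/9)
z(B) = sqrt(10)*sqrt(B)/3 (z(B) = sqrt(B + B/9) = sqrt(10*B/9) = sqrt(10)*sqrt(B)/3)
-2611/(-1973) + J/z(32) = -2611/(-1973) - 2065*3*sqrt(5)/40 = -2611*(-1/1973) - 2065*3*sqrt(5)/40 = 2611/1973 - 2065*3*sqrt(5)/40 = 2611/1973 - 1239*sqrt(5)/8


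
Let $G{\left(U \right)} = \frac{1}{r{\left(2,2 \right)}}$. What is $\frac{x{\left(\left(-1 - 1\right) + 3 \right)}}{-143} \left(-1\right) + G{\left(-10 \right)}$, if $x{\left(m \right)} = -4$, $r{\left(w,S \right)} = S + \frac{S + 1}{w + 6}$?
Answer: $\frac{1068}{2717} \approx 0.39308$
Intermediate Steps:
$r{\left(w,S \right)} = S + \frac{1 + S}{6 + w}$
$G{\left(U \right)} = \frac{8}{19}$ ($G{\left(U \right)} = \frac{1}{\frac{1}{6 + 2} \left(1 + 7 \cdot 2 + 2 \cdot 2\right)} = \frac{1}{\frac{1}{8} \left(1 + 14 + 4\right)} = \frac{1}{\frac{1}{8} \cdot 19} = \frac{1}{\frac{19}{8}} = \frac{8}{19}$)
$\frac{x{\left(\left(-1 - 1\right) + 3 \right)}}{-143} \left(-1\right) + G{\left(-10 \right)} = - \frac{4}{-143} \left(-1\right) + \frac{8}{19} = \left(-4\right) \left(- \frac{1}{143}\right) \left(-1\right) + \frac{8}{19} = \frac{4}{143} \left(-1\right) + \frac{8}{19} = - \frac{4}{143} + \frac{8}{19} = \frac{1068}{2717}$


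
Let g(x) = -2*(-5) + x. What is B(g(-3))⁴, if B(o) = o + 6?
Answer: 28561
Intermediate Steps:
g(x) = 10 + x
B(o) = 6 + o
B(g(-3))⁴ = (6 + (10 - 3))⁴ = (6 + 7)⁴ = 13⁴ = 28561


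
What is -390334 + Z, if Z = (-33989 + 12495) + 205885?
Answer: -205943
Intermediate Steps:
Z = 184391 (Z = -21494 + 205885 = 184391)
-390334 + Z = -390334 + 184391 = -205943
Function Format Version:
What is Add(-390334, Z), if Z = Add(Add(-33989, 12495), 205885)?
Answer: -205943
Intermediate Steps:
Z = 184391 (Z = Add(-21494, 205885) = 184391)
Add(-390334, Z) = Add(-390334, 184391) = -205943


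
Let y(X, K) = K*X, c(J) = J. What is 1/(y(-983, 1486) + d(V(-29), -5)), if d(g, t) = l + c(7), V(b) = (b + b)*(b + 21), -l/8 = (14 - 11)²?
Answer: -1/1460803 ≈ -6.8455e-7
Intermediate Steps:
l = -72 (l = -8*(14 - 11)² = -8*3² = -8*9 = -72)
V(b) = 2*b*(21 + b) (V(b) = (2*b)*(21 + b) = 2*b*(21 + b))
d(g, t) = -65 (d(g, t) = -72 + 7 = -65)
1/(y(-983, 1486) + d(V(-29), -5)) = 1/(1486*(-983) - 65) = 1/(-1460738 - 65) = 1/(-1460803) = -1/1460803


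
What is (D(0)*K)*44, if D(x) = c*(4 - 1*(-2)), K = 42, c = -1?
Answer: -11088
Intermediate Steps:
D(x) = -6 (D(x) = -(4 - 1*(-2)) = -(4 + 2) = -1*6 = -6)
(D(0)*K)*44 = -6*42*44 = -252*44 = -11088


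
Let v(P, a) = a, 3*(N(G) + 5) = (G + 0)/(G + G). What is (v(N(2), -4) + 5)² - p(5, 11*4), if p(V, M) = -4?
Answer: 5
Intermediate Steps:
N(G) = -29/6 (N(G) = -5 + ((G + 0)/(G + G))/3 = -5 + (G/((2*G)))/3 = -5 + (G*(1/(2*G)))/3 = -5 + (⅓)*(½) = -5 + ⅙ = -29/6)
(v(N(2), -4) + 5)² - p(5, 11*4) = (-4 + 5)² - 1*(-4) = 1² + 4 = 1 + 4 = 5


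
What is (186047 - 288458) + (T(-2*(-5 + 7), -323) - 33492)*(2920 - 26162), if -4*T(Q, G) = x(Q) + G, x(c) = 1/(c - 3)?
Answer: 5435087220/7 ≈ 7.7644e+8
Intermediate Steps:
x(c) = 1/(-3 + c)
T(Q, G) = -G/4 - 1/(4*(-3 + Q)) (T(Q, G) = -(1/(-3 + Q) + G)/4 = -(G + 1/(-3 + Q))/4 = -G/4 - 1/(4*(-3 + Q)))
(186047 - 288458) + (T(-2*(-5 + 7), -323) - 33492)*(2920 - 26162) = (186047 - 288458) + ((-1 - 1*(-323)*(-3 - 2*(-5 + 7)))/(4*(-3 - 2*(-5 + 7))) - 33492)*(2920 - 26162) = -102411 + ((-1 - 1*(-323)*(-3 - 2*2))/(4*(-3 - 2*2)) - 33492)*(-23242) = -102411 + ((-1 - 1*(-323)*(-3 - 4))/(4*(-3 - 4)) - 33492)*(-23242) = -102411 + ((¼)*(-1 - 1*(-323)*(-7))/(-7) - 33492)*(-23242) = -102411 + ((¼)*(-⅐)*(-1 - 2261) - 33492)*(-23242) = -102411 + ((¼)*(-⅐)*(-2262) - 33492)*(-23242) = -102411 + (1131/14 - 33492)*(-23242) = -102411 - 467757/14*(-23242) = -102411 + 5435804097/7 = 5435087220/7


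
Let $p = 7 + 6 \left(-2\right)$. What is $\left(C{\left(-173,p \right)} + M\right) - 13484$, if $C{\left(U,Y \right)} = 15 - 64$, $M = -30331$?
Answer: $-43864$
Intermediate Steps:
$p = -5$ ($p = 7 - 12 = -5$)
$C{\left(U,Y \right)} = -49$
$\left(C{\left(-173,p \right)} + M\right) - 13484 = \left(-49 - 30331\right) - 13484 = -30380 - 13484 = -43864$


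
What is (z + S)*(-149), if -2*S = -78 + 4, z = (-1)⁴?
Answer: -5662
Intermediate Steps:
z = 1
S = 37 (S = -(-78 + 4)/2 = -½*(-74) = 37)
(z + S)*(-149) = (1 + 37)*(-149) = 38*(-149) = -5662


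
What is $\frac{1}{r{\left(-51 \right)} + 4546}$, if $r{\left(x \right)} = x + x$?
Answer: $\frac{1}{4444} \approx 0.00022502$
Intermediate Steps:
$r{\left(x \right)} = 2 x$
$\frac{1}{r{\left(-51 \right)} + 4546} = \frac{1}{2 \left(-51\right) + 4546} = \frac{1}{-102 + 4546} = \frac{1}{4444}$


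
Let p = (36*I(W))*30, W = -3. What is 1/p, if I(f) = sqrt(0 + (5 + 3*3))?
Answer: sqrt(14)/15120 ≈ 0.00024746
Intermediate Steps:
I(f) = sqrt(14) (I(f) = sqrt(0 + (5 + 9)) = sqrt(0 + 14) = sqrt(14))
p = 1080*sqrt(14) (p = (36*sqrt(14))*30 = 1080*sqrt(14) ≈ 4041.0)
1/p = 1/(1080*sqrt(14)) = sqrt(14)/15120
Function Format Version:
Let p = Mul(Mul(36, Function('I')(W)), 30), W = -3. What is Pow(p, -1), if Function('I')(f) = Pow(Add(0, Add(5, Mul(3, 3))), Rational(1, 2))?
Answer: Mul(Rational(1, 15120), Pow(14, Rational(1, 2))) ≈ 0.00024746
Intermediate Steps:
Function('I')(f) = Pow(14, Rational(1, 2)) (Function('I')(f) = Pow(Add(0, Add(5, 9)), Rational(1, 2)) = Pow(Add(0, 14), Rational(1, 2)) = Pow(14, Rational(1, 2)))
p = Mul(1080, Pow(14, Rational(1, 2))) (p = Mul(Mul(36, Pow(14, Rational(1, 2))), 30) = Mul(1080, Pow(14, Rational(1, 2))) ≈ 4041.0)
Pow(p, -1) = Pow(Mul(1080, Pow(14, Rational(1, 2))), -1) = Mul(Rational(1, 15120), Pow(14, Rational(1, 2)))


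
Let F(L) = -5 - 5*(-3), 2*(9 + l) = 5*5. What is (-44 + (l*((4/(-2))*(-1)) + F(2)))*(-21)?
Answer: 567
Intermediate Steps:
l = 7/2 (l = -9 + (5*5)/2 = -9 + (½)*25 = -9 + 25/2 = 7/2 ≈ 3.5000)
F(L) = 10 (F(L) = -5 + 15 = 10)
(-44 + (l*((4/(-2))*(-1)) + F(2)))*(-21) = (-44 + (7*((4/(-2))*(-1))/2 + 10))*(-21) = (-44 + (7*(-½*4*(-1))/2 + 10))*(-21) = (-44 + (7*(-2*(-1))/2 + 10))*(-21) = (-44 + ((7/2)*2 + 10))*(-21) = (-44 + (7 + 10))*(-21) = (-44 + 17)*(-21) = -27*(-21) = 567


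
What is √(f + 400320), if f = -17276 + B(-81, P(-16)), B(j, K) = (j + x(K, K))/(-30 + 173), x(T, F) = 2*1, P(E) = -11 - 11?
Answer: √7832855459/143 ≈ 618.91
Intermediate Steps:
P(E) = -22
x(T, F) = 2
B(j, K) = 2/143 + j/143 (B(j, K) = (j + 2)/(-30 + 173) = (2 + j)/143 = (2 + j)*(1/143) = 2/143 + j/143)
f = -2470547/143 (f = -17276 + (2/143 + (1/143)*(-81)) = -17276 + (2/143 - 81/143) = -17276 - 79/143 = -2470547/143 ≈ -17277.)
√(f + 400320) = √(-2470547/143 + 400320) = √(54775213/143) = √7832855459/143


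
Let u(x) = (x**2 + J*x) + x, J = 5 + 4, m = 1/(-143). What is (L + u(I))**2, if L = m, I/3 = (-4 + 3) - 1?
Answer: 11785489/20449 ≈ 576.34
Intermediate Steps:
m = -1/143 ≈ -0.0069930
I = -6 (I = 3*((-4 + 3) - 1) = 3*(-1 - 1) = 3*(-2) = -6)
J = 9
u(x) = x**2 + 10*x (u(x) = (x**2 + 9*x) + x = x**2 + 10*x)
L = -1/143 ≈ -0.0069930
(L + u(I))**2 = (-1/143 - 6*(10 - 6))**2 = (-1/143 - 6*4)**2 = (-1/143 - 24)**2 = (-3433/143)**2 = 11785489/20449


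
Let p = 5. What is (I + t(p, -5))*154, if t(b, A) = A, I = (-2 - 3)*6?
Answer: -5390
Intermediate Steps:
I = -30 (I = -5*6 = -30)
(I + t(p, -5))*154 = (-30 - 5)*154 = -35*154 = -5390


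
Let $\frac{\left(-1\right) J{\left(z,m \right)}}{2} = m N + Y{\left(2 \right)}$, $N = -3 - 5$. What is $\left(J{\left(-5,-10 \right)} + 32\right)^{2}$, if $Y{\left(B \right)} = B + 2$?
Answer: $18496$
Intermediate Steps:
$Y{\left(B \right)} = 2 + B$
$N = -8$
$J{\left(z,m \right)} = -8 + 16 m$ ($J{\left(z,m \right)} = - 2 \left(m \left(-8\right) + \left(2 + 2\right)\right) = - 2 \left(- 8 m + 4\right) = - 2 \left(4 - 8 m\right) = -8 + 16 m$)
$\left(J{\left(-5,-10 \right)} + 32\right)^{2} = \left(\left(-8 + 16 \left(-10\right)\right) + 32\right)^{2} = \left(\left(-8 - 160\right) + 32\right)^{2} = \left(-168 + 32\right)^{2} = \left(-136\right)^{2} = 18496$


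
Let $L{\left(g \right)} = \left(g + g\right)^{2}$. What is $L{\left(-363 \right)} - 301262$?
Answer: $225814$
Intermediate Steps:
$L{\left(g \right)} = 4 g^{2}$ ($L{\left(g \right)} = \left(2 g\right)^{2} = 4 g^{2}$)
$L{\left(-363 \right)} - 301262 = 4 \left(-363\right)^{2} - 301262 = 4 \cdot 131769 - 301262 = 527076 - 301262 = 225814$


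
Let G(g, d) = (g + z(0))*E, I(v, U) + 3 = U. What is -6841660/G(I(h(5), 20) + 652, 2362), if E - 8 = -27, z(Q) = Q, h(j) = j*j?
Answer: 6841660/12711 ≈ 538.25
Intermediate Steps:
h(j) = j²
I(v, U) = -3 + U
E = -19 (E = 8 - 27 = -19)
G(g, d) = -19*g (G(g, d) = (g + 0)*(-19) = g*(-19) = -19*g)
-6841660/G(I(h(5), 20) + 652, 2362) = -6841660*(-1/(19*((-3 + 20) + 652))) = -6841660*(-1/(19*(17 + 652))) = -6841660/((-19*669)) = -6841660/(-12711) = -6841660*(-1/12711) = 6841660/12711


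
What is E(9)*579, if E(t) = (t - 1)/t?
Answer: 1544/3 ≈ 514.67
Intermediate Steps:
E(t) = (-1 + t)/t
E(9)*579 = ((-1 + 9)/9)*579 = ((⅑)*8)*579 = (8/9)*579 = 1544/3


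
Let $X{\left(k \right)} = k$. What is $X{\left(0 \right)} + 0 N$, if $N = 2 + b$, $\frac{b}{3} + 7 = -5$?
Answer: $0$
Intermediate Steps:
$b = -36$ ($b = -21 + 3 \left(-5\right) = -21 - 15 = -36$)
$N = -34$ ($N = 2 - 36 = -34$)
$X{\left(0 \right)} + 0 N = 0 + 0 \left(-34\right) = 0 + 0 = 0$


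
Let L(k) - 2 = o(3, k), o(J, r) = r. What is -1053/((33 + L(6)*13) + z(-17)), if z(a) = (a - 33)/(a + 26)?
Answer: -729/91 ≈ -8.0110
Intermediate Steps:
L(k) = 2 + k
z(a) = (-33 + a)/(26 + a)
-1053/((33 + L(6)*13) + z(-17)) = -1053/((33 + (2 + 6)*13) + (-33 - 17)/(26 - 17)) = -1053/((33 + 8*13) - 50/9) = -1053/((33 + 104) + (⅑)*(-50)) = -1053/(137 - 50/9) = -1053/1183/9 = -1053*9/1183 = -729/91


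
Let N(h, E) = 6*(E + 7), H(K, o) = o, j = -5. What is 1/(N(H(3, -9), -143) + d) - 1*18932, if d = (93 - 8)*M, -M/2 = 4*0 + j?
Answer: -643687/34 ≈ -18932.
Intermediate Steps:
M = 10 (M = -2*(4*0 - 5) = -2*(0 - 5) = -2*(-5) = 10)
N(h, E) = 42 + 6*E (N(h, E) = 6*(7 + E) = 42 + 6*E)
d = 850 (d = (93 - 8)*10 = 85*10 = 850)
1/(N(H(3, -9), -143) + d) - 1*18932 = 1/((42 + 6*(-143)) + 850) - 1*18932 = 1/((42 - 858) + 850) - 18932 = 1/(-816 + 850) - 18932 = 1/34 - 18932 = -643687/34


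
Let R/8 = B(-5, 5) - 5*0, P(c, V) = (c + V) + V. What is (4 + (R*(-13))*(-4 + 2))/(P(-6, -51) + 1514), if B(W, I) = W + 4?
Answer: -102/703 ≈ -0.14509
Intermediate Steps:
B(W, I) = 4 + W
P(c, V) = c + 2*V (P(c, V) = (V + c) + V = c + 2*V)
R = -8 (R = 8*((4 - 5) - 5*0) = 8*(-1 + 0) = 8*(-1) = -8)
(4 + (R*(-13))*(-4 + 2))/(P(-6, -51) + 1514) = (4 + (-8*(-13))*(-4 + 2))/((-6 + 2*(-51)) + 1514) = (4 + 104*(-2))/((-6 - 102) + 1514) = (4 - 208)/(-108 + 1514) = -204/1406 = -204*1/1406 = -102/703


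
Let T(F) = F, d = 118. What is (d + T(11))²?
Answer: 16641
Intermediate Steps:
(d + T(11))² = (118 + 11)² = 129² = 16641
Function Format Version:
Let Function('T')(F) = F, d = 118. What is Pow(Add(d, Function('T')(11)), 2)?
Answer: 16641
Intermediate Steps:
Pow(Add(d, Function('T')(11)), 2) = Pow(Add(118, 11), 2) = Pow(129, 2) = 16641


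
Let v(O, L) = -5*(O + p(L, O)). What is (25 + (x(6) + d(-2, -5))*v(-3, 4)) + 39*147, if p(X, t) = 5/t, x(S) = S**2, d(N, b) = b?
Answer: 19444/3 ≈ 6481.3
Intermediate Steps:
v(O, L) = -25/O - 5*O (v(O, L) = -5*(O + 5/O) = -25/O - 5*O)
(25 + (x(6) + d(-2, -5))*v(-3, 4)) + 39*147 = (25 + (6**2 - 5)*(-25/(-3) - 5*(-3))) + 39*147 = (25 + (36 - 5)*(-25*(-1/3) + 15)) + 5733 = (25 + 31*(25/3 + 15)) + 5733 = (25 + 31*(70/3)) + 5733 = (25 + 2170/3) + 5733 = 2245/3 + 5733 = 19444/3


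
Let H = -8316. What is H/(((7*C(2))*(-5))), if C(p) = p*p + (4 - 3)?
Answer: 1188/25 ≈ 47.520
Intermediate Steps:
C(p) = 1 + p**2 (C(p) = p**2 + 1 = 1 + p**2)
H/(((7*C(2))*(-5))) = -8316*(-1/(35*(1 + 2**2))) = -8316*(-1/(35*(1 + 4))) = -8316/((7*5)*(-5)) = -8316/(35*(-5)) = -8316/(-175) = -8316*(-1/175) = 1188/25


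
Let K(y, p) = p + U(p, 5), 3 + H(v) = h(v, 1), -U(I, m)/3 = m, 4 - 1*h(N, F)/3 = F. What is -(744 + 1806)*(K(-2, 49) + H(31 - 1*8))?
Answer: -102000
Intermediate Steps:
h(N, F) = 12 - 3*F
U(I, m) = -3*m
H(v) = 6 (H(v) = -3 + (12 - 3*1) = -3 + (12 - 3) = -3 + 9 = 6)
K(y, p) = -15 + p (K(y, p) = p - 3*5 = p - 15 = -15 + p)
-(744 + 1806)*(K(-2, 49) + H(31 - 1*8)) = -(744 + 1806)*((-15 + 49) + 6) = -2550*(34 + 6) = -2550*40 = -1*102000 = -102000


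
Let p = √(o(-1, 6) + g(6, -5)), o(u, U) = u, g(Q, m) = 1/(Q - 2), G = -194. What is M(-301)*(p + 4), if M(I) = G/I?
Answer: 776/301 + 97*I*√3/301 ≈ 2.5781 + 0.55817*I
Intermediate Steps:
M(I) = -194/I
g(Q, m) = 1/(-2 + Q)
p = I*√3/2 (p = √(-1 + 1/(-2 + 6)) = √(-1 + 1/4) = √(-1 + ¼) = √(-¾) = I*√3/2 ≈ 0.86602*I)
M(-301)*(p + 4) = (-194/(-301))*(I*√3/2 + 4) = (-194*(-1/301))*(4 + I*√3/2) = 194*(4 + I*√3/2)/301 = 776/301 + 97*I*√3/301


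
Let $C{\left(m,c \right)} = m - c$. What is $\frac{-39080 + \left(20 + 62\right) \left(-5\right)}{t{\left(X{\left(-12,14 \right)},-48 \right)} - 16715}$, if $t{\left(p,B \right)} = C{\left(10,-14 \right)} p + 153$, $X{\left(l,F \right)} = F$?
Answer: $\frac{19745}{8113} \approx 2.4337$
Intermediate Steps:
$t{\left(p,B \right)} = 153 + 24 p$ ($t{\left(p,B \right)} = \left(10 - -14\right) p + 153 = \left(10 + 14\right) p + 153 = 24 p + 153 = 153 + 24 p$)
$\frac{-39080 + \left(20 + 62\right) \left(-5\right)}{t{\left(X{\left(-12,14 \right)},-48 \right)} - 16715} = \frac{-39080 + \left(20 + 62\right) \left(-5\right)}{\left(153 + 24 \cdot 14\right) - 16715} = \frac{-39080 + 82 \left(-5\right)}{\left(153 + 336\right) - 16715} = \frac{-39080 - 410}{489 - 16715} = - \frac{39490}{-16226} = \left(-39490\right) \left(- \frac{1}{16226}\right) = \frac{19745}{8113}$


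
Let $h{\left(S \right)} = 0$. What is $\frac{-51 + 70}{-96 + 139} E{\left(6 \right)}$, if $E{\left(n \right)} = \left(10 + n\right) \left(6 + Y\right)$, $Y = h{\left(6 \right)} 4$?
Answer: $\frac{1824}{43} \approx 42.419$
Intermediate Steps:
$Y = 0$ ($Y = 0 \cdot 4 = 0$)
$E{\left(n \right)} = 60 + 6 n$ ($E{\left(n \right)} = \left(10 + n\right) \left(6 + 0\right) = \left(10 + n\right) 6 = 60 + 6 n$)
$\frac{-51 + 70}{-96 + 139} E{\left(6 \right)} = \frac{-51 + 70}{-96 + 139} \left(60 + 6 \cdot 6\right) = \frac{19}{43} \left(60 + 36\right) = 19 \cdot \frac{1}{43} \cdot 96 = \frac{19}{43} \cdot 96 = \frac{1824}{43}$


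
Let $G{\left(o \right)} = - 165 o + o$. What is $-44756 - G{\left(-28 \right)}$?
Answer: $-49348$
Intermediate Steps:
$G{\left(o \right)} = - 164 o$
$-44756 - G{\left(-28 \right)} = -44756 - \left(-164\right) \left(-28\right) = -44756 - 4592 = -49348$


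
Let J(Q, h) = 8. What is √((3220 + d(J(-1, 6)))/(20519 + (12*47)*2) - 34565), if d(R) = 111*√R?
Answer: √(-16196833826745 + 4805634*√2)/21647 ≈ 185.92*I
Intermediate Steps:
√((3220 + d(J(-1, 6)))/(20519 + (12*47)*2) - 34565) = √((3220 + 111*√8)/(20519 + (12*47)*2) - 34565) = √((3220 + 111*(2*√2))/(20519 + 564*2) - 34565) = √((3220 + 222*√2)/(20519 + 1128) - 34565) = √((3220 + 222*√2)/21647 - 34565) = √((3220 + 222*√2)*(1/21647) - 34565) = √((3220/21647 + 222*√2/21647) - 34565) = √(-748225335/21647 + 222*√2/21647)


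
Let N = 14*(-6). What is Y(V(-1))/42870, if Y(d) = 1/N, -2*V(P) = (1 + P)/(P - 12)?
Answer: -1/3601080 ≈ -2.7769e-7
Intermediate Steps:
N = -84
V(P) = -(1 + P)/(2*(-12 + P)) (V(P) = -(1 + P)/(2*(P - 12)) = -(1 + P)/(2*(-12 + P)))
Y(d) = -1/84 (Y(d) = 1/(-84) = -1/84)
Y(V(-1))/42870 = -1/84/42870 = -1/84*1/42870 = -1/3601080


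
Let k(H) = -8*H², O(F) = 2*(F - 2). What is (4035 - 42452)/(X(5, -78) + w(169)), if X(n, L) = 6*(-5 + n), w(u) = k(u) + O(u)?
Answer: 38417/228154 ≈ 0.16838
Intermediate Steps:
O(F) = -4 + 2*F (O(F) = 2*(-2 + F) = -4 + 2*F)
w(u) = -4 - 8*u² + 2*u (w(u) = -8*u² + (-4 + 2*u) = -4 - 8*u² + 2*u)
X(n, L) = -30 + 6*n
(4035 - 42452)/(X(5, -78) + w(169)) = (4035 - 42452)/((-30 + 6*5) + (-4 - 8*169² + 2*169)) = -38417/((-30 + 30) + (-4 - 8*28561 + 338)) = -38417/(0 + (-4 - 228488 + 338)) = -38417/(0 - 228154) = -38417/(-228154) = -38417*(-1/228154) = 38417/228154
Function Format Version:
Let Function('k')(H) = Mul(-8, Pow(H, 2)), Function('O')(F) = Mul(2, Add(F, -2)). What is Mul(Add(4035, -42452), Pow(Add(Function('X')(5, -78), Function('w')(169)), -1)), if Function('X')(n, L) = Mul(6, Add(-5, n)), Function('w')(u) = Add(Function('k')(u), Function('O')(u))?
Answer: Rational(38417, 228154) ≈ 0.16838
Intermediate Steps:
Function('O')(F) = Add(-4, Mul(2, F)) (Function('O')(F) = Mul(2, Add(-2, F)) = Add(-4, Mul(2, F)))
Function('w')(u) = Add(-4, Mul(-8, Pow(u, 2)), Mul(2, u)) (Function('w')(u) = Add(Mul(-8, Pow(u, 2)), Add(-4, Mul(2, u))) = Add(-4, Mul(-8, Pow(u, 2)), Mul(2, u)))
Function('X')(n, L) = Add(-30, Mul(6, n))
Mul(Add(4035, -42452), Pow(Add(Function('X')(5, -78), Function('w')(169)), -1)) = Mul(Add(4035, -42452), Pow(Add(Add(-30, Mul(6, 5)), Add(-4, Mul(-8, Pow(169, 2)), Mul(2, 169))), -1)) = Mul(-38417, Pow(Add(Add(-30, 30), Add(-4, Mul(-8, 28561), 338)), -1)) = Mul(-38417, Pow(Add(0, Add(-4, -228488, 338)), -1)) = Mul(-38417, Pow(Add(0, -228154), -1)) = Mul(-38417, Pow(-228154, -1)) = Mul(-38417, Rational(-1, 228154)) = Rational(38417, 228154)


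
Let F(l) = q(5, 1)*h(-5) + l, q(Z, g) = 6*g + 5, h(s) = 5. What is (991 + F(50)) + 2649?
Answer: 3745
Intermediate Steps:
q(Z, g) = 5 + 6*g
F(l) = 55 + l (F(l) = (5 + 6*1)*5 + l = (5 + 6)*5 + l = 11*5 + l = 55 + l)
(991 + F(50)) + 2649 = (991 + (55 + 50)) + 2649 = (991 + 105) + 2649 = 1096 + 2649 = 3745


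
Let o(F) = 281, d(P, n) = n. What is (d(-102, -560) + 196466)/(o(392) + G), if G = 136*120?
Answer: 195906/16601 ≈ 11.801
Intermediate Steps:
G = 16320
(d(-102, -560) + 196466)/(o(392) + G) = (-560 + 196466)/(281 + 16320) = 195906/16601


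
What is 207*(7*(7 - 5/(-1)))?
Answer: 17388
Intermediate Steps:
207*(7*(7 - 5/(-1))) = 207*(7*(7 - 5*(-1))) = 207*(7*(7 + 5)) = 207*(7*12) = 207*84 = 17388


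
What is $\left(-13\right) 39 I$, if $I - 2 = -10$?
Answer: $4056$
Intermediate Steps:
$I = -8$ ($I = 2 - 10 = -8$)
$\left(-13\right) 39 I = \left(-13\right) 39 \left(-8\right) = \left(-507\right) \left(-8\right) = 4056$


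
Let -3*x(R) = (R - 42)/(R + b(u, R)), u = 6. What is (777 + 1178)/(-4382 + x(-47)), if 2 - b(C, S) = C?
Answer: -59823/134107 ≈ -0.44608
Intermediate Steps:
b(C, S) = 2 - C
x(R) = -(-42 + R)/(3*(-4 + R)) (x(R) = -(R - 42)/(3*(R + (2 - 1*6))) = -(-42 + R)/(3*(R + (2 - 6))) = -(-42 + R)/(3*(R - 4)) = -(-42 + R)/(3*(-4 + R)))
(777 + 1178)/(-4382 + x(-47)) = (777 + 1178)/(-4382 + (42 - 1*(-47))/(3*(-4 - 47))) = 1955/(-4382 + (1/3)*(42 + 47)/(-51)) = 1955/(-4382 + (1/3)*(-1/51)*89) = 1955/(-4382 - 89/153) = 1955/(-670535/153) = 1955*(-153/670535) = -59823/134107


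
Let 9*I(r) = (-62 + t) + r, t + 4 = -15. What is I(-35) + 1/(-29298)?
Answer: -1132859/87894 ≈ -12.889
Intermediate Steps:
t = -19 (t = -4 - 15 = -19)
I(r) = -9 + r/9 (I(r) = ((-62 - 19) + r)/9 = (-81 + r)/9 = -9 + r/9)
I(-35) + 1/(-29298) = (-9 + (⅑)*(-35)) + 1/(-29298) = (-9 - 35/9) - 1/29298 = -116/9 - 1/29298 = -1132859/87894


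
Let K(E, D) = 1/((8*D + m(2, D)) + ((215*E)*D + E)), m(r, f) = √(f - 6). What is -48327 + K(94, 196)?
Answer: -379462594048145858/7851979101747 - √190/15703958203494 ≈ -48327.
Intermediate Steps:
m(r, f) = √(-6 + f)
K(E, D) = 1/(E + √(-6 + D) + 8*D + 215*D*E) (K(E, D) = 1/((8*D + √(-6 + D)) + ((215*E)*D + E)) = 1/((√(-6 + D) + 8*D) + (215*D*E + E)) = 1/((√(-6 + D) + 8*D) + (E + 215*D*E)) = 1/(E + √(-6 + D) + 8*D + 215*D*E))
-48327 + K(94, 196) = -48327 + 1/(94 + √(-6 + 196) + 8*196 + 215*196*94) = -48327 + 1/(94 + √190 + 1568 + 3961160) = -48327 + 1/(3962822 + √190)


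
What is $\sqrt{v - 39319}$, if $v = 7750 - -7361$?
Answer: $4 i \sqrt{1513} \approx 155.59 i$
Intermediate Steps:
$v = 15111$ ($v = 7750 + 7361 = 15111$)
$\sqrt{v - 39319} = \sqrt{15111 - 39319} = \sqrt{-24208} = 4 i \sqrt{1513}$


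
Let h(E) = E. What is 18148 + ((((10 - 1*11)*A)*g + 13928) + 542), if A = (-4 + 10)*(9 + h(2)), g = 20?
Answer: 31298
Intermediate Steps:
A = 66 (A = (-4 + 10)*(9 + 2) = 6*11 = 66)
18148 + ((((10 - 1*11)*A)*g + 13928) + 542) = 18148 + ((((10 - 1*11)*66)*20 + 13928) + 542) = 18148 + ((((10 - 11)*66)*20 + 13928) + 542) = 18148 + ((-1*66*20 + 13928) + 542) = 18148 + ((-66*20 + 13928) + 542) = 18148 + ((-1320 + 13928) + 542) = 18148 + (12608 + 542) = 18148 + 13150 = 31298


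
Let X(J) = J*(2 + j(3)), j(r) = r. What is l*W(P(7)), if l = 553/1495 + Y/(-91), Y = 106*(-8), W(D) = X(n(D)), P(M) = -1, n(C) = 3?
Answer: 304173/2093 ≈ 145.33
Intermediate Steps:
X(J) = 5*J (X(J) = J*(2 + 3) = J*5 = 5*J)
W(D) = 15 (W(D) = 5*3 = 15)
Y = -848
l = 101391/10465 (l = 553/1495 - 848/(-91) = 553*(1/1495) - 848*(-1/91) = 553/1495 + 848/91 = 101391/10465 ≈ 9.6886)
l*W(P(7)) = (101391/10465)*15 = 304173/2093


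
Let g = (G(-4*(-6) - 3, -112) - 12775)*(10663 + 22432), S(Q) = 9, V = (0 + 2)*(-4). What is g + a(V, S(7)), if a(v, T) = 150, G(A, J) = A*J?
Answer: -500627915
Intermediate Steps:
V = -8 (V = 2*(-4) = -8)
g = -500628065 (g = ((-4*(-6) - 3)*(-112) - 12775)*(10663 + 22432) = ((24 - 3)*(-112) - 12775)*33095 = (21*(-112) - 12775)*33095 = (-2352 - 12775)*33095 = -15127*33095 = -500628065)
g + a(V, S(7)) = -500628065 + 150 = -500627915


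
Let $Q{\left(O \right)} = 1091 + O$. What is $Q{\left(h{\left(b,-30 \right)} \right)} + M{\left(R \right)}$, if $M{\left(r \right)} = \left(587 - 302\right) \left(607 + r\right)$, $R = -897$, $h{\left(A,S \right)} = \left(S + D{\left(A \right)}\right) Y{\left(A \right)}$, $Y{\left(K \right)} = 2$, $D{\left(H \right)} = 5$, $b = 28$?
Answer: $-81609$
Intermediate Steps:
$h{\left(A,S \right)} = 10 + 2 S$ ($h{\left(A,S \right)} = \left(S + 5\right) 2 = \left(5 + S\right) 2 = 10 + 2 S$)
$M{\left(r \right)} = 172995 + 285 r$ ($M{\left(r \right)} = 285 \left(607 + r\right) = 172995 + 285 r$)
$Q{\left(h{\left(b,-30 \right)} \right)} + M{\left(R \right)} = \left(1091 + \left(10 + 2 \left(-30\right)\right)\right) + \left(172995 + 285 \left(-897\right)\right) = \left(1091 + \left(10 - 60\right)\right) + \left(172995 - 255645\right) = \left(1091 - 50\right) - 82650 = 1041 - 82650 = -81609$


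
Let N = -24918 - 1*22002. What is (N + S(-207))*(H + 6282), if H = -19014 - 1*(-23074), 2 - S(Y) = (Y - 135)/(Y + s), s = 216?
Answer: -484832960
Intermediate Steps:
S(Y) = 2 - (-135 + Y)/(216 + Y) (S(Y) = 2 - (Y - 135)/(Y + 216) = 2 - (-135 + Y)/(216 + Y))
N = -46920 (N = -24918 - 22002 = -46920)
H = 4060 (H = -19014 + 23074 = 4060)
(N + S(-207))*(H + 6282) = (-46920 + (567 - 207)/(216 - 207))*(4060 + 6282) = (-46920 + 360/9)*10342 = (-46920 + (⅑)*360)*10342 = (-46920 + 40)*10342 = -46880*10342 = -484832960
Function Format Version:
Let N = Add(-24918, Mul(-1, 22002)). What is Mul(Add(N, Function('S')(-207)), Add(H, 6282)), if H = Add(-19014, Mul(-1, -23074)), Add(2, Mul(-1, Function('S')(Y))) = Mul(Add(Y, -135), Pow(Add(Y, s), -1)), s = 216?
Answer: -484832960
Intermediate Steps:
Function('S')(Y) = Add(2, Mul(-1, Pow(Add(216, Y), -1), Add(-135, Y))) (Function('S')(Y) = Add(2, Mul(-1, Mul(Add(Y, -135), Pow(Add(Y, 216), -1)))) = Add(2, Mul(-1, Mul(Add(-135, Y), Pow(Add(216, Y), -1)))) = Add(2, Mul(-1, Mul(Pow(Add(216, Y), -1), Add(-135, Y)))) = Add(2, Mul(-1, Pow(Add(216, Y), -1), Add(-135, Y))))
N = -46920 (N = Add(-24918, -22002) = -46920)
H = 4060 (H = Add(-19014, 23074) = 4060)
Mul(Add(N, Function('S')(-207)), Add(H, 6282)) = Mul(Add(-46920, Mul(Pow(Add(216, -207), -1), Add(567, -207))), Add(4060, 6282)) = Mul(Add(-46920, Mul(Pow(9, -1), 360)), 10342) = Mul(Add(-46920, Mul(Rational(1, 9), 360)), 10342) = Mul(Add(-46920, 40), 10342) = Mul(-46880, 10342) = -484832960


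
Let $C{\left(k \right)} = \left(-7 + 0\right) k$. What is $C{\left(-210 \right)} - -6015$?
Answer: $7485$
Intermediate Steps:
$C{\left(k \right)} = - 7 k$
$C{\left(-210 \right)} - -6015 = \left(-7\right) \left(-210\right) - -6015 = 1470 + 6015 = 7485$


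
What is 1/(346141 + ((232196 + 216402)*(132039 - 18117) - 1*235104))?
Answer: 1/51105292393 ≈ 1.9567e-11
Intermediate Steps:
1/(346141 + ((232196 + 216402)*(132039 - 18117) - 1*235104)) = 1/(346141 + (448598*113922 - 235104)) = 1/(346141 + (51105181356 - 235104)) = 1/(346141 + 51104946252) = 1/51105292393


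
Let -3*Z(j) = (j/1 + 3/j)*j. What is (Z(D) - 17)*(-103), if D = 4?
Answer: 7210/3 ≈ 2403.3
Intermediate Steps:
Z(j) = -j*(j + 3/j)/3 (Z(j) = -(j/1 + 3/j)*j/3 = -(j*1 + 3/j)*j/3 = -(j + 3/j)*j/3 = -j*(j + 3/j)/3)
(Z(D) - 17)*(-103) = ((-1 - ⅓*4²) - 17)*(-103) = ((-1 - ⅓*16) - 17)*(-103) = ((-1 - 16/3) - 17)*(-103) = (-19/3 - 17)*(-103) = -70/3*(-103) = 7210/3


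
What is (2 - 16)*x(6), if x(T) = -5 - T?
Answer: 154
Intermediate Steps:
(2 - 16)*x(6) = (2 - 16)*(-5 - 1*6) = -14*(-5 - 6) = -14*(-11) = 154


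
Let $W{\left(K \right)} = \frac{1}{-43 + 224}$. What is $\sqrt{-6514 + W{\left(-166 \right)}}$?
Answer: $\frac{i \sqrt{213404973}}{181} \approx 80.709 i$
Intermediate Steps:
$W{\left(K \right)} = \frac{1}{181}$
$\sqrt{-6514 + W{\left(-166 \right)}} = \sqrt{-6514 + \frac{1}{181}} = \sqrt{- \frac{1179033}{181}} = \frac{i \sqrt{213404973}}{181}$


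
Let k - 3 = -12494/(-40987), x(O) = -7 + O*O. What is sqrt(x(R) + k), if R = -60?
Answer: sqrt(6041555363302)/40987 ≈ 59.969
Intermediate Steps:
x(O) = -7 + O**2
k = 135455/40987 (k = 3 - 12494/(-40987) = 3 - 12494*(-1/40987) = 3 + 12494/40987 = 135455/40987 ≈ 3.3048)
sqrt(x(R) + k) = sqrt((-7 + (-60)**2) + 135455/40987) = sqrt((-7 + 3600) + 135455/40987) = sqrt(3593 + 135455/40987) = sqrt(147401746/40987) = sqrt(6041555363302)/40987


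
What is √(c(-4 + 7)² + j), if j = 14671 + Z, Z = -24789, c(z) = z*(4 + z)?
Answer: I*√9677 ≈ 98.372*I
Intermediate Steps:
j = -10118 (j = 14671 - 24789 = -10118)
√(c(-4 + 7)² + j) = √(((-4 + 7)*(4 + (-4 + 7)))² - 10118) = √((3*(4 + 3))² - 10118) = √((3*7)² - 10118) = √(21² - 10118) = √(441 - 10118) = √(-9677) = I*√9677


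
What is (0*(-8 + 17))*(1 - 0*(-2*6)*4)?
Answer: 0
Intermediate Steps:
(0*(-8 + 17))*(1 - 0*(-2*6)*4) = (0*9)*(1 - 0*(-12)*4) = 0*(1 - 0*4) = 0*(1 - 1*0) = 0*(1 + 0) = 0*1 = 0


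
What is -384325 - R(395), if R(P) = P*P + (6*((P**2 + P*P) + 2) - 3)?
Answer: -2412659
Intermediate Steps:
R(P) = 9 + 13*P**2 (R(P) = P**2 + (6*((P**2 + P**2) + 2) - 3) = P**2 + (6*(2*P**2 + 2) - 3) = P**2 + (6*(2 + 2*P**2) - 3) = P**2 + ((12 + 12*P**2) - 3) = P**2 + (9 + 12*P**2) = 9 + 13*P**2)
-384325 - R(395) = -384325 - (9 + 13*395**2) = -384325 - (9 + 13*156025) = -384325 - (9 + 2028325) = -384325 - 1*2028334 = -384325 - 2028334 = -2412659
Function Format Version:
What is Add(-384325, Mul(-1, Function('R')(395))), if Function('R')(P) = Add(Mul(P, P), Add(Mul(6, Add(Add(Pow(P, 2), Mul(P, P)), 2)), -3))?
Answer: -2412659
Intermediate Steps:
Function('R')(P) = Add(9, Mul(13, Pow(P, 2))) (Function('R')(P) = Add(Pow(P, 2), Add(Mul(6, Add(Add(Pow(P, 2), Pow(P, 2)), 2)), -3)) = Add(Pow(P, 2), Add(Mul(6, Add(Mul(2, Pow(P, 2)), 2)), -3)) = Add(Pow(P, 2), Add(Mul(6, Add(2, Mul(2, Pow(P, 2)))), -3)) = Add(Pow(P, 2), Add(Add(12, Mul(12, Pow(P, 2))), -3)) = Add(Pow(P, 2), Add(9, Mul(12, Pow(P, 2)))) = Add(9, Mul(13, Pow(P, 2))))
Add(-384325, Mul(-1, Function('R')(395))) = Add(-384325, Mul(-1, Add(9, Mul(13, Pow(395, 2))))) = Add(-384325, Mul(-1, Add(9, Mul(13, 156025)))) = Add(-384325, Mul(-1, Add(9, 2028325))) = Add(-384325, Mul(-1, 2028334)) = Add(-384325, -2028334) = -2412659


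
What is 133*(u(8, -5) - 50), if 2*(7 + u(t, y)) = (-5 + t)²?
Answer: -13965/2 ≈ -6982.5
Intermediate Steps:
u(t, y) = -7 + (-5 + t)²/2
133*(u(8, -5) - 50) = 133*((-7 + (-5 + 8)²/2) - 50) = 133*((-7 + (½)*3²) - 50) = 133*((-7 + (½)*9) - 50) = 133*((-7 + 9/2) - 50) = 133*(-5/2 - 50) = 133*(-105/2) = -13965/2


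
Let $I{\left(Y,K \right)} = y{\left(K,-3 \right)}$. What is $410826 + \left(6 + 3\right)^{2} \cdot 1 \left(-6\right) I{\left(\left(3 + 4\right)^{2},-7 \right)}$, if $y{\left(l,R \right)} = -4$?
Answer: $412770$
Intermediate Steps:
$I{\left(Y,K \right)} = -4$
$410826 + \left(6 + 3\right)^{2} \cdot 1 \left(-6\right) I{\left(\left(3 + 4\right)^{2},-7 \right)} = 410826 + \left(6 + 3\right)^{2} \cdot 1 \left(-6\right) \left(-4\right) = 410826 + 9^{2} \left(-6\right) \left(-4\right) = 410826 + 81 \left(-6\right) \left(-4\right) = 410826 - -1944 = 410826 + 1944 = 412770$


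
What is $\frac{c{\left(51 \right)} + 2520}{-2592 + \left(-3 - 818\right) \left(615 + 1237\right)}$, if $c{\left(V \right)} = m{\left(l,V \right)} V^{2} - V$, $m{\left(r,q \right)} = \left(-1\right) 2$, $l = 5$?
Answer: $\frac{2733}{1523084} \approx 0.0017944$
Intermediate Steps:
$m{\left(r,q \right)} = -2$
$c{\left(V \right)} = - V - 2 V^{2}$ ($c{\left(V \right)} = - 2 V^{2} - V = - V - 2 V^{2}$)
$\frac{c{\left(51 \right)} + 2520}{-2592 + \left(-3 - 818\right) \left(615 + 1237\right)} = \frac{51 \left(-1 - 102\right) + 2520}{-2592 + \left(-3 - 818\right) \left(615 + 1237\right)} = \frac{51 \left(-1 - 102\right) + 2520}{-2592 - 1520492} = \frac{51 \left(-103\right) + 2520}{-2592 - 1520492} = \frac{-5253 + 2520}{-1523084} = \left(-2733\right) \left(- \frac{1}{1523084}\right) = \frac{2733}{1523084}$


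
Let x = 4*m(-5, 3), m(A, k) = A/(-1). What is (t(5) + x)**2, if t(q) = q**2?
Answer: 2025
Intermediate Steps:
m(A, k) = -A (m(A, k) = A*(-1) = -A)
x = 20 (x = 4*(-1*(-5)) = 4*5 = 20)
(t(5) + x)**2 = (5**2 + 20)**2 = (25 + 20)**2 = 45**2 = 2025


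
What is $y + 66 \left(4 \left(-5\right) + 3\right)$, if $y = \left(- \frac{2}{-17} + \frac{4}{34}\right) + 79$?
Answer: $- \frac{17727}{17} \approx -1042.8$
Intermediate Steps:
$y = \frac{1347}{17}$ ($y = \left(\left(-2\right) \left(- \frac{1}{17}\right) + 4 \cdot \frac{1}{34}\right) + 79 = \left(\frac{2}{17} + \frac{2}{17}\right) + 79 = \frac{4}{17} + 79 = \frac{1347}{17} \approx 79.235$)
$y + 66 \left(4 \left(-5\right) + 3\right) = \frac{1347}{17} + 66 \left(4 \left(-5\right) + 3\right) = \frac{1347}{17} + 66 \left(-20 + 3\right) = \frac{1347}{17} + 66 \left(-17\right) = \frac{1347}{17} - 1122 = - \frac{17727}{17}$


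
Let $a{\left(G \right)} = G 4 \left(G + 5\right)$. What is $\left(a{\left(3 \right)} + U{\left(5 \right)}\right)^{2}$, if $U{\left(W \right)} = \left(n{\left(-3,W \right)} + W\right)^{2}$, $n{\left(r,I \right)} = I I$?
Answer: $992016$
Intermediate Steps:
$n{\left(r,I \right)} = I^{2}$
$a{\left(G \right)} = G \left(20 + 4 G\right)$ ($a{\left(G \right)} = G 4 \left(5 + G\right) = G \left(20 + 4 G\right)$)
$U{\left(W \right)} = \left(W + W^{2}\right)^{2}$ ($U{\left(W \right)} = \left(W^{2} + W\right)^{2} = \left(W + W^{2}\right)^{2}$)
$\left(a{\left(3 \right)} + U{\left(5 \right)}\right)^{2} = \left(4 \cdot 3 \left(5 + 3\right) + 5^{2} \left(1 + 5\right)^{2}\right)^{2} = \left(4 \cdot 3 \cdot 8 + 25 \cdot 6^{2}\right)^{2} = \left(96 + 25 \cdot 36\right)^{2} = \left(96 + 900\right)^{2} = 996^{2} = 992016$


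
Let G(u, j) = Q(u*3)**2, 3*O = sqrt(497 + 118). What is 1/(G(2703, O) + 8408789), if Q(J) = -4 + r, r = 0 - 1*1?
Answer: 1/8408814 ≈ 1.1892e-7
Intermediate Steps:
r = -1 (r = 0 - 1 = -1)
Q(J) = -5 (Q(J) = -4 - 1 = -5)
O = sqrt(615)/3 (O = sqrt(497 + 118)/3 = sqrt(615)/3 ≈ 8.2664)
G(u, j) = 25 (G(u, j) = (-5)**2 = 25)
1/(G(2703, O) + 8408789) = 1/(25 + 8408789) = 1/8408814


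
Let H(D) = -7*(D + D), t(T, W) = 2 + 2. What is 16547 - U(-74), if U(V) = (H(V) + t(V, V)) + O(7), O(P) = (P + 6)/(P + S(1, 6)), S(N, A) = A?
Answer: 15506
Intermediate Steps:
t(T, W) = 4
O(P) = 1 (O(P) = (P + 6)/(P + 6) = (6 + P)/(6 + P) = 1)
H(D) = -14*D
U(V) = 5 - 14*V (U(V) = (-14*V + 4) + 1 = (4 - 14*V) + 1 = 5 - 14*V)
16547 - U(-74) = 16547 - (5 - 14*(-74)) = 16547 - (5 + 1036) = 16547 - 1*1041 = 16547 - 1041 = 15506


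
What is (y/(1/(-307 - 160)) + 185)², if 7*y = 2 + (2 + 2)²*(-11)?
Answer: 6814997809/49 ≈ 1.3908e+8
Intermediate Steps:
y = -174/7 (y = (2 + (2 + 2)²*(-11))/7 = (2 + 4²*(-11))/7 = (2 + 16*(-11))/7 = (2 - 176)/7 = (⅐)*(-174) = -174/7 ≈ -24.857)
(y/(1/(-307 - 160)) + 185)² = (-174/(7*(1/(-307 - 160))) + 185)² = (-174/(7*(1/(-467))) + 185)² = (-174/(7*(-1/467)) + 185)² = (-174/7*(-467) + 185)² = (81258/7 + 185)² = (82553/7)² = 6814997809/49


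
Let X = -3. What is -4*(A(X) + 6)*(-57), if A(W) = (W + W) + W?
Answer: -684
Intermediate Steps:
A(W) = 3*W (A(W) = 2*W + W = 3*W)
-4*(A(X) + 6)*(-57) = -4*(3*(-3) + 6)*(-57) = -4*(-9 + 6)*(-57) = -4*(-3)*(-57) = 12*(-57) = -684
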